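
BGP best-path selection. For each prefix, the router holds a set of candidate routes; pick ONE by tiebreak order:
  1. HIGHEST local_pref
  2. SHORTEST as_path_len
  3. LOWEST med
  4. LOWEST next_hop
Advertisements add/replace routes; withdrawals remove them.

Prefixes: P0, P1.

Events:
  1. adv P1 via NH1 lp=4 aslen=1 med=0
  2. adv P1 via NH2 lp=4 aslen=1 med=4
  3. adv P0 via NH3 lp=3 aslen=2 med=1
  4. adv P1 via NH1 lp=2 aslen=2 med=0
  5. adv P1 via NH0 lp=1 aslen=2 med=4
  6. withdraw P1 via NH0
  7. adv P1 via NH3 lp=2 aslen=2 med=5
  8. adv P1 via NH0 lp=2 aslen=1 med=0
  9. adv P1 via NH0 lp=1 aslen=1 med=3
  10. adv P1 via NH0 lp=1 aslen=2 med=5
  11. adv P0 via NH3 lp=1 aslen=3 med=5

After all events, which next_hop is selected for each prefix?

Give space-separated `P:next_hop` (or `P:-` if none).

Op 1: best P0=- P1=NH1
Op 2: best P0=- P1=NH1
Op 3: best P0=NH3 P1=NH1
Op 4: best P0=NH3 P1=NH2
Op 5: best P0=NH3 P1=NH2
Op 6: best P0=NH3 P1=NH2
Op 7: best P0=NH3 P1=NH2
Op 8: best P0=NH3 P1=NH2
Op 9: best P0=NH3 P1=NH2
Op 10: best P0=NH3 P1=NH2
Op 11: best P0=NH3 P1=NH2

Answer: P0:NH3 P1:NH2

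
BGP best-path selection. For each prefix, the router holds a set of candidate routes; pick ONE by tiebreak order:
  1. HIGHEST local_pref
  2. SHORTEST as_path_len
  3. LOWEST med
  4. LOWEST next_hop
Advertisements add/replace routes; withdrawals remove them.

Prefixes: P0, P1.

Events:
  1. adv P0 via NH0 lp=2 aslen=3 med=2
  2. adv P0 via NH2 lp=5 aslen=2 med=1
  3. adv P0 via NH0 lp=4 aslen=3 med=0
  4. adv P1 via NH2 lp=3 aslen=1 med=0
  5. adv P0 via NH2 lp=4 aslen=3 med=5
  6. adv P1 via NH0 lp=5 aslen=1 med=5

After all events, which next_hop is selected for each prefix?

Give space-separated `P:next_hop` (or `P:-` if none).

Op 1: best P0=NH0 P1=-
Op 2: best P0=NH2 P1=-
Op 3: best P0=NH2 P1=-
Op 4: best P0=NH2 P1=NH2
Op 5: best P0=NH0 P1=NH2
Op 6: best P0=NH0 P1=NH0

Answer: P0:NH0 P1:NH0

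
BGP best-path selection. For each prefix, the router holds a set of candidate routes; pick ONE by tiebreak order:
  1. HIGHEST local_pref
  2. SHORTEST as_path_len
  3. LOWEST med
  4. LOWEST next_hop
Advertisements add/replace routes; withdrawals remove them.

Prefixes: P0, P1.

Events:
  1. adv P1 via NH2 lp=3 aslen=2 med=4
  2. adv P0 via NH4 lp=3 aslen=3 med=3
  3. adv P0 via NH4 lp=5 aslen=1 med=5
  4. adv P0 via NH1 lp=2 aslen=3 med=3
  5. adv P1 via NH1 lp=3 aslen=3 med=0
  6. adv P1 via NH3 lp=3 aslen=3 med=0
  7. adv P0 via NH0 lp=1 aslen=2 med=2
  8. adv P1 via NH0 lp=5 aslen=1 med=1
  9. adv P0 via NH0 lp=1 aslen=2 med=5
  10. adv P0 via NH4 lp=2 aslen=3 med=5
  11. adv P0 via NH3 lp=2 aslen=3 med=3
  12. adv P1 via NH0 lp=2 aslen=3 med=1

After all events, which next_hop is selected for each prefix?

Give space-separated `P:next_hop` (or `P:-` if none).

Answer: P0:NH1 P1:NH2

Derivation:
Op 1: best P0=- P1=NH2
Op 2: best P0=NH4 P1=NH2
Op 3: best P0=NH4 P1=NH2
Op 4: best P0=NH4 P1=NH2
Op 5: best P0=NH4 P1=NH2
Op 6: best P0=NH4 P1=NH2
Op 7: best P0=NH4 P1=NH2
Op 8: best P0=NH4 P1=NH0
Op 9: best P0=NH4 P1=NH0
Op 10: best P0=NH1 P1=NH0
Op 11: best P0=NH1 P1=NH0
Op 12: best P0=NH1 P1=NH2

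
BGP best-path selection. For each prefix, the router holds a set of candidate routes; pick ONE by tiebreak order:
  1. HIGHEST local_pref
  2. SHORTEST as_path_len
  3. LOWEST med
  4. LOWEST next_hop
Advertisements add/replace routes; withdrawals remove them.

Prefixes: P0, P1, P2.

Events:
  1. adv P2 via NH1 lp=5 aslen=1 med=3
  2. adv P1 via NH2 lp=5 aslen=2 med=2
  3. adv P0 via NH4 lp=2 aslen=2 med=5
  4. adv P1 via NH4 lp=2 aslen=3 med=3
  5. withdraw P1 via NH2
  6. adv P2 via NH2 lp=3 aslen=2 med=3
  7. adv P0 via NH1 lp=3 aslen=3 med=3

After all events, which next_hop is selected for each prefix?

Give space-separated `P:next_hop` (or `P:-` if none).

Op 1: best P0=- P1=- P2=NH1
Op 2: best P0=- P1=NH2 P2=NH1
Op 3: best P0=NH4 P1=NH2 P2=NH1
Op 4: best P0=NH4 P1=NH2 P2=NH1
Op 5: best P0=NH4 P1=NH4 P2=NH1
Op 6: best P0=NH4 P1=NH4 P2=NH1
Op 7: best P0=NH1 P1=NH4 P2=NH1

Answer: P0:NH1 P1:NH4 P2:NH1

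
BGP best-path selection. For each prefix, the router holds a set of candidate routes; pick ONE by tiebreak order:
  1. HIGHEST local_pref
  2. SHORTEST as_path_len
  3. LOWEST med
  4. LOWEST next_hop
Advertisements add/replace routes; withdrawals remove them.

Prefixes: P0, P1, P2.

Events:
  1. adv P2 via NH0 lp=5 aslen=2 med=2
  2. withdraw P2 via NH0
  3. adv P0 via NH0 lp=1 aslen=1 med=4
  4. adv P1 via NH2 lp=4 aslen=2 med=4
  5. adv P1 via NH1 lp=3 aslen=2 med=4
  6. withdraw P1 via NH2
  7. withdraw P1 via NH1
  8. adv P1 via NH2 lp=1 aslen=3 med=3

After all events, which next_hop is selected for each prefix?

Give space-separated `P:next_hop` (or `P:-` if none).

Answer: P0:NH0 P1:NH2 P2:-

Derivation:
Op 1: best P0=- P1=- P2=NH0
Op 2: best P0=- P1=- P2=-
Op 3: best P0=NH0 P1=- P2=-
Op 4: best P0=NH0 P1=NH2 P2=-
Op 5: best P0=NH0 P1=NH2 P2=-
Op 6: best P0=NH0 P1=NH1 P2=-
Op 7: best P0=NH0 P1=- P2=-
Op 8: best P0=NH0 P1=NH2 P2=-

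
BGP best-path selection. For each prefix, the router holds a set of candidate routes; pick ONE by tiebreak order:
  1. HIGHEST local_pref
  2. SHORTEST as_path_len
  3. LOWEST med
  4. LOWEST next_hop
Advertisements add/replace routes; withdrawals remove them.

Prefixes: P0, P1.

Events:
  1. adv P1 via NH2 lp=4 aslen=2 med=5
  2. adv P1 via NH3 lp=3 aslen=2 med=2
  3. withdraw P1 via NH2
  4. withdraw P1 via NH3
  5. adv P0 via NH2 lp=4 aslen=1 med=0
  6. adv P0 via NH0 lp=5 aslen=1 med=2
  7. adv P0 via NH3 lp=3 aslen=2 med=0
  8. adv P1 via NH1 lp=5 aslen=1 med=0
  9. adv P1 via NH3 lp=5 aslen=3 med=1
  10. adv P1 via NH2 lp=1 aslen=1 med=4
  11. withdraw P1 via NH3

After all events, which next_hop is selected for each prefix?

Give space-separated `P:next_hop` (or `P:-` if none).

Answer: P0:NH0 P1:NH1

Derivation:
Op 1: best P0=- P1=NH2
Op 2: best P0=- P1=NH2
Op 3: best P0=- P1=NH3
Op 4: best P0=- P1=-
Op 5: best P0=NH2 P1=-
Op 6: best P0=NH0 P1=-
Op 7: best P0=NH0 P1=-
Op 8: best P0=NH0 P1=NH1
Op 9: best P0=NH0 P1=NH1
Op 10: best P0=NH0 P1=NH1
Op 11: best P0=NH0 P1=NH1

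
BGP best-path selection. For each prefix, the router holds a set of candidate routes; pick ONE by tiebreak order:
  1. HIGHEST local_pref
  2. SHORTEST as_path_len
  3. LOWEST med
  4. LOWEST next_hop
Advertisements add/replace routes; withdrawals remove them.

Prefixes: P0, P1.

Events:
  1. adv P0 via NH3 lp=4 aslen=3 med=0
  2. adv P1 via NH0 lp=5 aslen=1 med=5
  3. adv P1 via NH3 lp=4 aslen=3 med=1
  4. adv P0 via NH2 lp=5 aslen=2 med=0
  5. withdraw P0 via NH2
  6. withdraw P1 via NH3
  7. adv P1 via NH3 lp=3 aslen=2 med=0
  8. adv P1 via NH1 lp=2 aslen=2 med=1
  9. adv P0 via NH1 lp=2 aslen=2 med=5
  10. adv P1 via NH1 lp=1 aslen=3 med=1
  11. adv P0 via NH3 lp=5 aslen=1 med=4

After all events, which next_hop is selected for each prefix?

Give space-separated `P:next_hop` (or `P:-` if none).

Answer: P0:NH3 P1:NH0

Derivation:
Op 1: best P0=NH3 P1=-
Op 2: best P0=NH3 P1=NH0
Op 3: best P0=NH3 P1=NH0
Op 4: best P0=NH2 P1=NH0
Op 5: best P0=NH3 P1=NH0
Op 6: best P0=NH3 P1=NH0
Op 7: best P0=NH3 P1=NH0
Op 8: best P0=NH3 P1=NH0
Op 9: best P0=NH3 P1=NH0
Op 10: best P0=NH3 P1=NH0
Op 11: best P0=NH3 P1=NH0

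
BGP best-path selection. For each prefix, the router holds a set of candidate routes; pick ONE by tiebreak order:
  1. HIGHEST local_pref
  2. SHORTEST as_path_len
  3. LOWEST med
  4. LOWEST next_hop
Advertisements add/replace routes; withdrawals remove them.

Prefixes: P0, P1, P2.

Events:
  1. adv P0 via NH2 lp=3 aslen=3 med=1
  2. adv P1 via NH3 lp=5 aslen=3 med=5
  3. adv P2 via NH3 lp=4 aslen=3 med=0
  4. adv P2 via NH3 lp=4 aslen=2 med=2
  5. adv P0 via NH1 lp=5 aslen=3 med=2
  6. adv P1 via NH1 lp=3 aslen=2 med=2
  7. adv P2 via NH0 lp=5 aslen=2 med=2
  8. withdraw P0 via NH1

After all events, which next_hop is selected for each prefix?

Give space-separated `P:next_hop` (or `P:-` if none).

Answer: P0:NH2 P1:NH3 P2:NH0

Derivation:
Op 1: best P0=NH2 P1=- P2=-
Op 2: best P0=NH2 P1=NH3 P2=-
Op 3: best P0=NH2 P1=NH3 P2=NH3
Op 4: best P0=NH2 P1=NH3 P2=NH3
Op 5: best P0=NH1 P1=NH3 P2=NH3
Op 6: best P0=NH1 P1=NH3 P2=NH3
Op 7: best P0=NH1 P1=NH3 P2=NH0
Op 8: best P0=NH2 P1=NH3 P2=NH0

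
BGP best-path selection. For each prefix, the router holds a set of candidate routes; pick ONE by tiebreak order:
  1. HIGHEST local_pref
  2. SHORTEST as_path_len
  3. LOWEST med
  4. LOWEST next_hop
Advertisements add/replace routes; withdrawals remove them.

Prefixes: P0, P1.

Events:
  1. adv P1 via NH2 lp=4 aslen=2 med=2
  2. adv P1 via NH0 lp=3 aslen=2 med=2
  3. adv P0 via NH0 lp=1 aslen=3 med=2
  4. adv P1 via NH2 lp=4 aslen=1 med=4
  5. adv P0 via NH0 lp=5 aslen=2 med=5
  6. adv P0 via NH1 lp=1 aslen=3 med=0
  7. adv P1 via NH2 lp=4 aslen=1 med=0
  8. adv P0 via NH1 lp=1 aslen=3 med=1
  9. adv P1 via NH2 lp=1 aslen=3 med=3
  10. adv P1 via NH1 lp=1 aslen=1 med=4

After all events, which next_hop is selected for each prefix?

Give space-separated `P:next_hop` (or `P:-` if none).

Answer: P0:NH0 P1:NH0

Derivation:
Op 1: best P0=- P1=NH2
Op 2: best P0=- P1=NH2
Op 3: best P0=NH0 P1=NH2
Op 4: best P0=NH0 P1=NH2
Op 5: best P0=NH0 P1=NH2
Op 6: best P0=NH0 P1=NH2
Op 7: best P0=NH0 P1=NH2
Op 8: best P0=NH0 P1=NH2
Op 9: best P0=NH0 P1=NH0
Op 10: best P0=NH0 P1=NH0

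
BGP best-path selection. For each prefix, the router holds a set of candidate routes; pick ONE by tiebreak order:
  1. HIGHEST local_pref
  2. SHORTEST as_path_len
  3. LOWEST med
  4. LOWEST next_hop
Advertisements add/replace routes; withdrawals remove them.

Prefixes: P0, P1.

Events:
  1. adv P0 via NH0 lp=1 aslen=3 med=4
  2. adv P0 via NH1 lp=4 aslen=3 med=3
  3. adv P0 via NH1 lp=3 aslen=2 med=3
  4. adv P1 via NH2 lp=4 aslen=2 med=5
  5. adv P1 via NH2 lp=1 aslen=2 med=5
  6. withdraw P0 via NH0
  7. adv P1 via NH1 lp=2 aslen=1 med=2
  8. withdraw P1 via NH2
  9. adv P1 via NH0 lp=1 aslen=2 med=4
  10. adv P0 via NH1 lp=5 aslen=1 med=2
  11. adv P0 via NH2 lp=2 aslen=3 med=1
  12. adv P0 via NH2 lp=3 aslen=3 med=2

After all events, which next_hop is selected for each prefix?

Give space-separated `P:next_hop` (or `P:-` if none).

Answer: P0:NH1 P1:NH1

Derivation:
Op 1: best P0=NH0 P1=-
Op 2: best P0=NH1 P1=-
Op 3: best P0=NH1 P1=-
Op 4: best P0=NH1 P1=NH2
Op 5: best P0=NH1 P1=NH2
Op 6: best P0=NH1 P1=NH2
Op 7: best P0=NH1 P1=NH1
Op 8: best P0=NH1 P1=NH1
Op 9: best P0=NH1 P1=NH1
Op 10: best P0=NH1 P1=NH1
Op 11: best P0=NH1 P1=NH1
Op 12: best P0=NH1 P1=NH1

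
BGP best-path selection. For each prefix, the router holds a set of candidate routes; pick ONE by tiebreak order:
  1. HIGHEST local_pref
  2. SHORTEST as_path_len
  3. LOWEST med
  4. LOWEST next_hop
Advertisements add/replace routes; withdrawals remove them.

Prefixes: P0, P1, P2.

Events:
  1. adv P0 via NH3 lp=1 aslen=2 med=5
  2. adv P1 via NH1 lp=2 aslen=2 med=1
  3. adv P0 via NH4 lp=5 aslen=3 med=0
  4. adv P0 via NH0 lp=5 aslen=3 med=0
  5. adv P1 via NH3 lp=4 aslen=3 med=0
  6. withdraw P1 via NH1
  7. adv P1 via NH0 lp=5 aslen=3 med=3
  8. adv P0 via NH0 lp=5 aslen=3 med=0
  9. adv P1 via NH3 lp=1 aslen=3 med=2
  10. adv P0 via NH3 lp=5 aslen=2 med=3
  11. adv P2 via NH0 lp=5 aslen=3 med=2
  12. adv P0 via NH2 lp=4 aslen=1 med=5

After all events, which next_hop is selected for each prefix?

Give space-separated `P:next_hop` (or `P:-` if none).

Op 1: best P0=NH3 P1=- P2=-
Op 2: best P0=NH3 P1=NH1 P2=-
Op 3: best P0=NH4 P1=NH1 P2=-
Op 4: best P0=NH0 P1=NH1 P2=-
Op 5: best P0=NH0 P1=NH3 P2=-
Op 6: best P0=NH0 P1=NH3 P2=-
Op 7: best P0=NH0 P1=NH0 P2=-
Op 8: best P0=NH0 P1=NH0 P2=-
Op 9: best P0=NH0 P1=NH0 P2=-
Op 10: best P0=NH3 P1=NH0 P2=-
Op 11: best P0=NH3 P1=NH0 P2=NH0
Op 12: best P0=NH3 P1=NH0 P2=NH0

Answer: P0:NH3 P1:NH0 P2:NH0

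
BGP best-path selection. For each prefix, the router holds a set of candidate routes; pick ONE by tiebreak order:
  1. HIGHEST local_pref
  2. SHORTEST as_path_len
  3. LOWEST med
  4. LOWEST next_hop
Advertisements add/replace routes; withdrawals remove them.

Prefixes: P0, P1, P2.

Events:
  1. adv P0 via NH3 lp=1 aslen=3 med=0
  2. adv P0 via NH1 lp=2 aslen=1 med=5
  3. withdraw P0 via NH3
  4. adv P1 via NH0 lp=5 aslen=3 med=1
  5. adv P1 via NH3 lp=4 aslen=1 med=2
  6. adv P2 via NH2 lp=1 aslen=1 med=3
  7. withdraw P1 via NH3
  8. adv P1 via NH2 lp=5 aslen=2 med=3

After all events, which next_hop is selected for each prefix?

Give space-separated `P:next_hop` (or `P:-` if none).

Op 1: best P0=NH3 P1=- P2=-
Op 2: best P0=NH1 P1=- P2=-
Op 3: best P0=NH1 P1=- P2=-
Op 4: best P0=NH1 P1=NH0 P2=-
Op 5: best P0=NH1 P1=NH0 P2=-
Op 6: best P0=NH1 P1=NH0 P2=NH2
Op 7: best P0=NH1 P1=NH0 P2=NH2
Op 8: best P0=NH1 P1=NH2 P2=NH2

Answer: P0:NH1 P1:NH2 P2:NH2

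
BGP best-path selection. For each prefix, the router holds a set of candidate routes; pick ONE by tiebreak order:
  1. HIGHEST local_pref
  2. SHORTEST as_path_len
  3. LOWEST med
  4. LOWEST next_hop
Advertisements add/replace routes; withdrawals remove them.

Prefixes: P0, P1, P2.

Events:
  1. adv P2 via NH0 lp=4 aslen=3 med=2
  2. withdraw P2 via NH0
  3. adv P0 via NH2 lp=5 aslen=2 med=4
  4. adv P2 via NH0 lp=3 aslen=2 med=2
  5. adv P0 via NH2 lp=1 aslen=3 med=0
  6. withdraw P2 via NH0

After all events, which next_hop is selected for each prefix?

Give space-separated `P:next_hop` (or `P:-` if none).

Answer: P0:NH2 P1:- P2:-

Derivation:
Op 1: best P0=- P1=- P2=NH0
Op 2: best P0=- P1=- P2=-
Op 3: best P0=NH2 P1=- P2=-
Op 4: best P0=NH2 P1=- P2=NH0
Op 5: best P0=NH2 P1=- P2=NH0
Op 6: best P0=NH2 P1=- P2=-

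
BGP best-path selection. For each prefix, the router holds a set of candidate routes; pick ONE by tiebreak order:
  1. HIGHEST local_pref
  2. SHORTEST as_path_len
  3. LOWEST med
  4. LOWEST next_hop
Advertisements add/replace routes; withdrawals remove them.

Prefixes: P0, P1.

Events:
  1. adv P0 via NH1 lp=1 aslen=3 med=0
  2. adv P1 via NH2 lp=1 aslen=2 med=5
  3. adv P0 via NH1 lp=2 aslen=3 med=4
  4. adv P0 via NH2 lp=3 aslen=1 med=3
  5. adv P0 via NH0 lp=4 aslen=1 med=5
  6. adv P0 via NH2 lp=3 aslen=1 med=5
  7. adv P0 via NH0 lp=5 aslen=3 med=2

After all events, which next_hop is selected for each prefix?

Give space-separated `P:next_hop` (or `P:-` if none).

Answer: P0:NH0 P1:NH2

Derivation:
Op 1: best P0=NH1 P1=-
Op 2: best P0=NH1 P1=NH2
Op 3: best P0=NH1 P1=NH2
Op 4: best P0=NH2 P1=NH2
Op 5: best P0=NH0 P1=NH2
Op 6: best P0=NH0 P1=NH2
Op 7: best P0=NH0 P1=NH2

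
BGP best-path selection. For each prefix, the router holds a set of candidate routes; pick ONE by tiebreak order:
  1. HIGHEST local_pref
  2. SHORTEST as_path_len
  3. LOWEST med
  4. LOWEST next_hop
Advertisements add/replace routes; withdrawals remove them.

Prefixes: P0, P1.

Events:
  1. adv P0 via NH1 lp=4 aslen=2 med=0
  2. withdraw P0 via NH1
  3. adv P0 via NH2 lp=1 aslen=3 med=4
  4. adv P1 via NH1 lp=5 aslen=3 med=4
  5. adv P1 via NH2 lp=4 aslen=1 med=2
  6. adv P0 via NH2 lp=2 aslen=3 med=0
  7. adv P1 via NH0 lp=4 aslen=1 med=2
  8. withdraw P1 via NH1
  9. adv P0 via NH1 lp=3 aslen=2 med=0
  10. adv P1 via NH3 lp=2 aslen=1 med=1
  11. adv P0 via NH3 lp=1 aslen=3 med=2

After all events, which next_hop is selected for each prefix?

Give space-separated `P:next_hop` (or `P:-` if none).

Answer: P0:NH1 P1:NH0

Derivation:
Op 1: best P0=NH1 P1=-
Op 2: best P0=- P1=-
Op 3: best P0=NH2 P1=-
Op 4: best P0=NH2 P1=NH1
Op 5: best P0=NH2 P1=NH1
Op 6: best P0=NH2 P1=NH1
Op 7: best P0=NH2 P1=NH1
Op 8: best P0=NH2 P1=NH0
Op 9: best P0=NH1 P1=NH0
Op 10: best P0=NH1 P1=NH0
Op 11: best P0=NH1 P1=NH0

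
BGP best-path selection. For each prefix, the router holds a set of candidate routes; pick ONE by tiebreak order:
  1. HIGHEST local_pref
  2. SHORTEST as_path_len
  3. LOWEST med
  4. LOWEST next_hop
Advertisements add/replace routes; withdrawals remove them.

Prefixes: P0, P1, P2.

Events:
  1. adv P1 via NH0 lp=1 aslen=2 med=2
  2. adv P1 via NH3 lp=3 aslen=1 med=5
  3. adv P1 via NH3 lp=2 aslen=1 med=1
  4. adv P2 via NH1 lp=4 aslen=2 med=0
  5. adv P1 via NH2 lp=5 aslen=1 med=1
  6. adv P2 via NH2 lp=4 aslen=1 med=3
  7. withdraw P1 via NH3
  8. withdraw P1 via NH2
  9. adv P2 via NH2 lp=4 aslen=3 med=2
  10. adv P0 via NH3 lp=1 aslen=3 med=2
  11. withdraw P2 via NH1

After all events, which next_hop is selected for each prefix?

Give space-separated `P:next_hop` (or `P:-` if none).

Op 1: best P0=- P1=NH0 P2=-
Op 2: best P0=- P1=NH3 P2=-
Op 3: best P0=- P1=NH3 P2=-
Op 4: best P0=- P1=NH3 P2=NH1
Op 5: best P0=- P1=NH2 P2=NH1
Op 6: best P0=- P1=NH2 P2=NH2
Op 7: best P0=- P1=NH2 P2=NH2
Op 8: best P0=- P1=NH0 P2=NH2
Op 9: best P0=- P1=NH0 P2=NH1
Op 10: best P0=NH3 P1=NH0 P2=NH1
Op 11: best P0=NH3 P1=NH0 P2=NH2

Answer: P0:NH3 P1:NH0 P2:NH2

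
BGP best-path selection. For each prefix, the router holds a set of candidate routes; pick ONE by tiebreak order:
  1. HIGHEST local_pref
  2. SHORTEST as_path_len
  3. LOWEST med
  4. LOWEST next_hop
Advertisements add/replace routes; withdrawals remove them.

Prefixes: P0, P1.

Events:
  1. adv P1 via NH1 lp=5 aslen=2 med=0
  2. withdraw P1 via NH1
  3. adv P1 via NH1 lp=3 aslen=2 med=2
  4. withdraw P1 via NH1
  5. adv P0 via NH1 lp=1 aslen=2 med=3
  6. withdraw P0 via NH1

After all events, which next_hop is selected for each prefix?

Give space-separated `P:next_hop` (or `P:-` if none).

Answer: P0:- P1:-

Derivation:
Op 1: best P0=- P1=NH1
Op 2: best P0=- P1=-
Op 3: best P0=- P1=NH1
Op 4: best P0=- P1=-
Op 5: best P0=NH1 P1=-
Op 6: best P0=- P1=-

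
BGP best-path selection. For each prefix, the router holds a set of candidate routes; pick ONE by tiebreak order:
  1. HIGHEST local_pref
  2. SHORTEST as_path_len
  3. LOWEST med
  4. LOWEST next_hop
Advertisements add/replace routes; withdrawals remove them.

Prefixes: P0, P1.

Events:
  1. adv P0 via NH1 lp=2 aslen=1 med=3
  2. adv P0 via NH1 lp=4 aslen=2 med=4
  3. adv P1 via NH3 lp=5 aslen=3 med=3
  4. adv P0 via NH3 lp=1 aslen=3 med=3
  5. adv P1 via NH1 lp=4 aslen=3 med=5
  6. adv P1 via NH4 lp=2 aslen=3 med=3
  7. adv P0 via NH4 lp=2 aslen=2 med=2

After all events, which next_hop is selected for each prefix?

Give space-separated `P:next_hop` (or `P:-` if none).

Answer: P0:NH1 P1:NH3

Derivation:
Op 1: best P0=NH1 P1=-
Op 2: best P0=NH1 P1=-
Op 3: best P0=NH1 P1=NH3
Op 4: best P0=NH1 P1=NH3
Op 5: best P0=NH1 P1=NH3
Op 6: best P0=NH1 P1=NH3
Op 7: best P0=NH1 P1=NH3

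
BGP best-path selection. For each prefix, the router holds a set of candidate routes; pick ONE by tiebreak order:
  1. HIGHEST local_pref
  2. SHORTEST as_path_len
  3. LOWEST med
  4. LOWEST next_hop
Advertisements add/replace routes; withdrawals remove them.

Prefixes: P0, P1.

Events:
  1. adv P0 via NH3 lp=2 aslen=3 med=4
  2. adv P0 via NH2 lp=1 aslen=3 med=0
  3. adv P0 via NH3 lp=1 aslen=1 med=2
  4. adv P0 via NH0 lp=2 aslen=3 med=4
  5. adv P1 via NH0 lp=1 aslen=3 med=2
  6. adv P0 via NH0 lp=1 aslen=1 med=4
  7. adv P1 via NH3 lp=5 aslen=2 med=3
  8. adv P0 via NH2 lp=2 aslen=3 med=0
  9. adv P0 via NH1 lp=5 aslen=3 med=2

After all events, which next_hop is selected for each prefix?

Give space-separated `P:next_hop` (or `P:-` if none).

Op 1: best P0=NH3 P1=-
Op 2: best P0=NH3 P1=-
Op 3: best P0=NH3 P1=-
Op 4: best P0=NH0 P1=-
Op 5: best P0=NH0 P1=NH0
Op 6: best P0=NH3 P1=NH0
Op 7: best P0=NH3 P1=NH3
Op 8: best P0=NH2 P1=NH3
Op 9: best P0=NH1 P1=NH3

Answer: P0:NH1 P1:NH3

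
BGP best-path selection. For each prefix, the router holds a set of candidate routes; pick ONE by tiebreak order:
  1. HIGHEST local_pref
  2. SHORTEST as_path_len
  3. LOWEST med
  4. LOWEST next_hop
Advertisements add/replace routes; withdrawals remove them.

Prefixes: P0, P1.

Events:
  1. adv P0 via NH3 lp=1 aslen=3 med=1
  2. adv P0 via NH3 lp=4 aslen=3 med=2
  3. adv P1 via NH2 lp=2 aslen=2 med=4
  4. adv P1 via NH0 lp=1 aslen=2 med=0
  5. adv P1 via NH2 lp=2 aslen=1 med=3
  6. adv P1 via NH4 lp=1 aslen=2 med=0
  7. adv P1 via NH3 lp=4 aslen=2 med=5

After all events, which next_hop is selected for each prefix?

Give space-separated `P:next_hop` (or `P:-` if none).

Answer: P0:NH3 P1:NH3

Derivation:
Op 1: best P0=NH3 P1=-
Op 2: best P0=NH3 P1=-
Op 3: best P0=NH3 P1=NH2
Op 4: best P0=NH3 P1=NH2
Op 5: best P0=NH3 P1=NH2
Op 6: best P0=NH3 P1=NH2
Op 7: best P0=NH3 P1=NH3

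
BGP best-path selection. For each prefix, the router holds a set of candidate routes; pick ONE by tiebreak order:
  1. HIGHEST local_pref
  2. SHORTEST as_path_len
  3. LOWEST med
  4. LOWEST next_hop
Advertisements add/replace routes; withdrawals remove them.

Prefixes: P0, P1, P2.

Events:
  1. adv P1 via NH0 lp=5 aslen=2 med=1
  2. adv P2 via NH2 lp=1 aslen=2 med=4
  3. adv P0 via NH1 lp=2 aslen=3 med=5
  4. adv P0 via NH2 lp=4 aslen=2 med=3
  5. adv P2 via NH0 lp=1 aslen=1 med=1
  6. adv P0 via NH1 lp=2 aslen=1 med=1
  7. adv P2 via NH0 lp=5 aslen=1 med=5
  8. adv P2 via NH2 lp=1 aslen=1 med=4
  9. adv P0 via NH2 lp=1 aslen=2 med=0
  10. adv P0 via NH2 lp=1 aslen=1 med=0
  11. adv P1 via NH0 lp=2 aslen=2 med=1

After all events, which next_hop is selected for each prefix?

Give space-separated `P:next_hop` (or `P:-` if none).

Answer: P0:NH1 P1:NH0 P2:NH0

Derivation:
Op 1: best P0=- P1=NH0 P2=-
Op 2: best P0=- P1=NH0 P2=NH2
Op 3: best P0=NH1 P1=NH0 P2=NH2
Op 4: best P0=NH2 P1=NH0 P2=NH2
Op 5: best P0=NH2 P1=NH0 P2=NH0
Op 6: best P0=NH2 P1=NH0 P2=NH0
Op 7: best P0=NH2 P1=NH0 P2=NH0
Op 8: best P0=NH2 P1=NH0 P2=NH0
Op 9: best P0=NH1 P1=NH0 P2=NH0
Op 10: best P0=NH1 P1=NH0 P2=NH0
Op 11: best P0=NH1 P1=NH0 P2=NH0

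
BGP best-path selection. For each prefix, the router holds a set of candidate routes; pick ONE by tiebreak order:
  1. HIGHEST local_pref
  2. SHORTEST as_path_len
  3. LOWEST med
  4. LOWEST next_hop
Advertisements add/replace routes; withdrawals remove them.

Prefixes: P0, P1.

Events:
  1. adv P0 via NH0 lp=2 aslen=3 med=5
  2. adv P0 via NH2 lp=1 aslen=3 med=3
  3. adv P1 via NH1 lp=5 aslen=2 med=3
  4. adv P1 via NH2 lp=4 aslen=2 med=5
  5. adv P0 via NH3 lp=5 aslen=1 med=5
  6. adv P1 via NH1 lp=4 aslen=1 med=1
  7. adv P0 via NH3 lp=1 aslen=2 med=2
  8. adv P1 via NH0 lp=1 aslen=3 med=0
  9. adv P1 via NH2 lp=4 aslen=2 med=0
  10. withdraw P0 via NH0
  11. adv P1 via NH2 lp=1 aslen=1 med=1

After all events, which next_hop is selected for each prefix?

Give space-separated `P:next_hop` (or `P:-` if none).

Answer: P0:NH3 P1:NH1

Derivation:
Op 1: best P0=NH0 P1=-
Op 2: best P0=NH0 P1=-
Op 3: best P0=NH0 P1=NH1
Op 4: best P0=NH0 P1=NH1
Op 5: best P0=NH3 P1=NH1
Op 6: best P0=NH3 P1=NH1
Op 7: best P0=NH0 P1=NH1
Op 8: best P0=NH0 P1=NH1
Op 9: best P0=NH0 P1=NH1
Op 10: best P0=NH3 P1=NH1
Op 11: best P0=NH3 P1=NH1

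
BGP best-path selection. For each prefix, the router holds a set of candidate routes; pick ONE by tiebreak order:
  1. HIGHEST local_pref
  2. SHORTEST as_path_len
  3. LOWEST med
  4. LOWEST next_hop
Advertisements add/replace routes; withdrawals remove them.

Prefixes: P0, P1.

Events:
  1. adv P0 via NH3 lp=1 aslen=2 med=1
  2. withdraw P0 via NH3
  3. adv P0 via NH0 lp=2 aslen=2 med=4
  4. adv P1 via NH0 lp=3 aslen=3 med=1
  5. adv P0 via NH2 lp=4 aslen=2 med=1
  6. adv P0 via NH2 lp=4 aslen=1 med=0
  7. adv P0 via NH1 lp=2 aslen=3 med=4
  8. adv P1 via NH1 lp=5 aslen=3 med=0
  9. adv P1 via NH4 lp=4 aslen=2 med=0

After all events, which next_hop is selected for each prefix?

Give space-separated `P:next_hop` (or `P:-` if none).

Op 1: best P0=NH3 P1=-
Op 2: best P0=- P1=-
Op 3: best P0=NH0 P1=-
Op 4: best P0=NH0 P1=NH0
Op 5: best P0=NH2 P1=NH0
Op 6: best P0=NH2 P1=NH0
Op 7: best P0=NH2 P1=NH0
Op 8: best P0=NH2 P1=NH1
Op 9: best P0=NH2 P1=NH1

Answer: P0:NH2 P1:NH1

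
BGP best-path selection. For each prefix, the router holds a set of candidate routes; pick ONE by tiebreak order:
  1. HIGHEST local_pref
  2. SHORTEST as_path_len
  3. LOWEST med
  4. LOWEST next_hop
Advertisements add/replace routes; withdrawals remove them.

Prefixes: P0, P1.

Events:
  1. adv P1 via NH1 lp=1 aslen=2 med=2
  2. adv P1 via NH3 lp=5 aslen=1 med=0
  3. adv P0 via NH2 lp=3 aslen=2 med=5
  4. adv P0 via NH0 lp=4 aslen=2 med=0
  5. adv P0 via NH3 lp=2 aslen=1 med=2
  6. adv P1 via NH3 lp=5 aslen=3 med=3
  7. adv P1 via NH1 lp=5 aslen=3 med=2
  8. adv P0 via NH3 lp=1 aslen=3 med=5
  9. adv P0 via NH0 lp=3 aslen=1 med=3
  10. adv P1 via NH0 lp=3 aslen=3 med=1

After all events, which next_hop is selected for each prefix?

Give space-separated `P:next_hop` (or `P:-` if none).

Answer: P0:NH0 P1:NH1

Derivation:
Op 1: best P0=- P1=NH1
Op 2: best P0=- P1=NH3
Op 3: best P0=NH2 P1=NH3
Op 4: best P0=NH0 P1=NH3
Op 5: best P0=NH0 P1=NH3
Op 6: best P0=NH0 P1=NH3
Op 7: best P0=NH0 P1=NH1
Op 8: best P0=NH0 P1=NH1
Op 9: best P0=NH0 P1=NH1
Op 10: best P0=NH0 P1=NH1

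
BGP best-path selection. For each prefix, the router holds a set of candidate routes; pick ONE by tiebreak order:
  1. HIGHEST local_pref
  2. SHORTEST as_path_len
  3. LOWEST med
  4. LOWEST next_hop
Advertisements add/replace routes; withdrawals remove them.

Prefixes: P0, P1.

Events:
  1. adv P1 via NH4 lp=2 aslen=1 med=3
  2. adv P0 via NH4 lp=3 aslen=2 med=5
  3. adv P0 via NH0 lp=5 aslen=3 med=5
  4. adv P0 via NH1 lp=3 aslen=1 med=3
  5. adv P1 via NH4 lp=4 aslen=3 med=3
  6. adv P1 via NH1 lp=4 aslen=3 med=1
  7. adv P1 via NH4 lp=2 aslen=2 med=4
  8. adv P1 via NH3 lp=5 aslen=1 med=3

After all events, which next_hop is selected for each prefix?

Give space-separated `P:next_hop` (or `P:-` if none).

Op 1: best P0=- P1=NH4
Op 2: best P0=NH4 P1=NH4
Op 3: best P0=NH0 P1=NH4
Op 4: best P0=NH0 P1=NH4
Op 5: best P0=NH0 P1=NH4
Op 6: best P0=NH0 P1=NH1
Op 7: best P0=NH0 P1=NH1
Op 8: best P0=NH0 P1=NH3

Answer: P0:NH0 P1:NH3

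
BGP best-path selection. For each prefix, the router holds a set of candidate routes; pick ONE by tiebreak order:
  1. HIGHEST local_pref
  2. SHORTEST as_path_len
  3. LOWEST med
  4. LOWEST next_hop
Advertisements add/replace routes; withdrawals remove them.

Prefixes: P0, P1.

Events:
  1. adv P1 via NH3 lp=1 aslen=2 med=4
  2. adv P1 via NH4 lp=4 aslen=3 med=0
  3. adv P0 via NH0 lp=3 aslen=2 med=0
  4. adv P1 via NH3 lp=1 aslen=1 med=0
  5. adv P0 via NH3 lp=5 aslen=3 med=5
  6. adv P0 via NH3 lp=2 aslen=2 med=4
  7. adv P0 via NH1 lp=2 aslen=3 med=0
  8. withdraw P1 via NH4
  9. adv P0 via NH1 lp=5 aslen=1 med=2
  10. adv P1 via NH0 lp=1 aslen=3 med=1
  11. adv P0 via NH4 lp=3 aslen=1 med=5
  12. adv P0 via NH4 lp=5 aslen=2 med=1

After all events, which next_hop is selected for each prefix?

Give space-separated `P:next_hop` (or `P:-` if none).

Answer: P0:NH1 P1:NH3

Derivation:
Op 1: best P0=- P1=NH3
Op 2: best P0=- P1=NH4
Op 3: best P0=NH0 P1=NH4
Op 4: best P0=NH0 P1=NH4
Op 5: best P0=NH3 P1=NH4
Op 6: best P0=NH0 P1=NH4
Op 7: best P0=NH0 P1=NH4
Op 8: best P0=NH0 P1=NH3
Op 9: best P0=NH1 P1=NH3
Op 10: best P0=NH1 P1=NH3
Op 11: best P0=NH1 P1=NH3
Op 12: best P0=NH1 P1=NH3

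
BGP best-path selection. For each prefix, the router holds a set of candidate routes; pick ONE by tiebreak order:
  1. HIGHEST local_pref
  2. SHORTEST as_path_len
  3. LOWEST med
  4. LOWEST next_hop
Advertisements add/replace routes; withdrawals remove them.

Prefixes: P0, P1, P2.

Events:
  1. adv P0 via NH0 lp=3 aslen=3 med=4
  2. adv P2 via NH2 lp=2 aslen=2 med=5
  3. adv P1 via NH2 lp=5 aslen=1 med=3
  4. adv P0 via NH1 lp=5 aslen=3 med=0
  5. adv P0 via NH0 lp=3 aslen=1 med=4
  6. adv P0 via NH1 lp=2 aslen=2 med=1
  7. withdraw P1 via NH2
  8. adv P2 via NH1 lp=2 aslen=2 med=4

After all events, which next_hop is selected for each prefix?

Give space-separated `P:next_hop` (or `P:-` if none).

Answer: P0:NH0 P1:- P2:NH1

Derivation:
Op 1: best P0=NH0 P1=- P2=-
Op 2: best P0=NH0 P1=- P2=NH2
Op 3: best P0=NH0 P1=NH2 P2=NH2
Op 4: best P0=NH1 P1=NH2 P2=NH2
Op 5: best P0=NH1 P1=NH2 P2=NH2
Op 6: best P0=NH0 P1=NH2 P2=NH2
Op 7: best P0=NH0 P1=- P2=NH2
Op 8: best P0=NH0 P1=- P2=NH1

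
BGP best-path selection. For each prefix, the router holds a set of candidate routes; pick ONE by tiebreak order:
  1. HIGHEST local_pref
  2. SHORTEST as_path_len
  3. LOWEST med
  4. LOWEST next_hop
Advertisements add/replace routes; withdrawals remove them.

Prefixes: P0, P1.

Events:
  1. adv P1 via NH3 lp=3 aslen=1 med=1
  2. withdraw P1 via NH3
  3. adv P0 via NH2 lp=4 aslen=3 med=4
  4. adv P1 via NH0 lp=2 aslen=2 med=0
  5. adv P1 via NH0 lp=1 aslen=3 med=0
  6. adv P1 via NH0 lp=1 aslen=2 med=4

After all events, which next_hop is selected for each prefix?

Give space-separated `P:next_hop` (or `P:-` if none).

Answer: P0:NH2 P1:NH0

Derivation:
Op 1: best P0=- P1=NH3
Op 2: best P0=- P1=-
Op 3: best P0=NH2 P1=-
Op 4: best P0=NH2 P1=NH0
Op 5: best P0=NH2 P1=NH0
Op 6: best P0=NH2 P1=NH0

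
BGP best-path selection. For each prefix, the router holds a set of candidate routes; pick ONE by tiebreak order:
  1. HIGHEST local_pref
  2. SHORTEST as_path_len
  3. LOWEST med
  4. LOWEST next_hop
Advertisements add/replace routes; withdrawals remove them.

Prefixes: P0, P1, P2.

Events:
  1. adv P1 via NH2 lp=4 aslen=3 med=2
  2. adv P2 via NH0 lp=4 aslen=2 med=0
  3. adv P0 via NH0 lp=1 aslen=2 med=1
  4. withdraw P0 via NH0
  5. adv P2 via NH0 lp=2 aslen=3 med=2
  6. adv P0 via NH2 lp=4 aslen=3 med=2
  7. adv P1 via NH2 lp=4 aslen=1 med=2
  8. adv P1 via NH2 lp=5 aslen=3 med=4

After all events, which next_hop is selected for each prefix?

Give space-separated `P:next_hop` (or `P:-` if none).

Answer: P0:NH2 P1:NH2 P2:NH0

Derivation:
Op 1: best P0=- P1=NH2 P2=-
Op 2: best P0=- P1=NH2 P2=NH0
Op 3: best P0=NH0 P1=NH2 P2=NH0
Op 4: best P0=- P1=NH2 P2=NH0
Op 5: best P0=- P1=NH2 P2=NH0
Op 6: best P0=NH2 P1=NH2 P2=NH0
Op 7: best P0=NH2 P1=NH2 P2=NH0
Op 8: best P0=NH2 P1=NH2 P2=NH0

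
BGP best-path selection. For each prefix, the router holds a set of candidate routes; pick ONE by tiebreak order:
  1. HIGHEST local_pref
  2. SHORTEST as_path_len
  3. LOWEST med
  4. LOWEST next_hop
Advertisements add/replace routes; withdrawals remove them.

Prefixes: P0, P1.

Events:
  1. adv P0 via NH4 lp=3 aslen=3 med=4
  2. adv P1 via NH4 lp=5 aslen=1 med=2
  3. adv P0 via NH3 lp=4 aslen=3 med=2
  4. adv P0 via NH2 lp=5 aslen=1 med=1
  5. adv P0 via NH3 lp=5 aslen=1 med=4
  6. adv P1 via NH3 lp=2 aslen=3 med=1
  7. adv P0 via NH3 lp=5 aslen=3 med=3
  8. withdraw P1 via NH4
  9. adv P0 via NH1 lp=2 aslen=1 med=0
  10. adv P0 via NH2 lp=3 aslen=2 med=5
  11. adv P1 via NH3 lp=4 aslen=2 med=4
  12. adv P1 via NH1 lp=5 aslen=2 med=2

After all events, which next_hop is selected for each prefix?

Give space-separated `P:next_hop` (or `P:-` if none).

Op 1: best P0=NH4 P1=-
Op 2: best P0=NH4 P1=NH4
Op 3: best P0=NH3 P1=NH4
Op 4: best P0=NH2 P1=NH4
Op 5: best P0=NH2 P1=NH4
Op 6: best P0=NH2 P1=NH4
Op 7: best P0=NH2 P1=NH4
Op 8: best P0=NH2 P1=NH3
Op 9: best P0=NH2 P1=NH3
Op 10: best P0=NH3 P1=NH3
Op 11: best P0=NH3 P1=NH3
Op 12: best P0=NH3 P1=NH1

Answer: P0:NH3 P1:NH1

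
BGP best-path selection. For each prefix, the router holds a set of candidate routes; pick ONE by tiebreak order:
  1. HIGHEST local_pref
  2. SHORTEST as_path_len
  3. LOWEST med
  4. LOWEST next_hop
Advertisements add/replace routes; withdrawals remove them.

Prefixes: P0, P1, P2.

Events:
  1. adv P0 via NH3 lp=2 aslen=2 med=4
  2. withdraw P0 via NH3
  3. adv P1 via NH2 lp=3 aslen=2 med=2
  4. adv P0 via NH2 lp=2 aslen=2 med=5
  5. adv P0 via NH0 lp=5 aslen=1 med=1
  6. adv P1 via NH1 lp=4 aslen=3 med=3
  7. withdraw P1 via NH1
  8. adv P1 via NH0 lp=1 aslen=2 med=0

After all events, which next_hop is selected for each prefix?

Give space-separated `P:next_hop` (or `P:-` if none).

Op 1: best P0=NH3 P1=- P2=-
Op 2: best P0=- P1=- P2=-
Op 3: best P0=- P1=NH2 P2=-
Op 4: best P0=NH2 P1=NH2 P2=-
Op 5: best P0=NH0 P1=NH2 P2=-
Op 6: best P0=NH0 P1=NH1 P2=-
Op 7: best P0=NH0 P1=NH2 P2=-
Op 8: best P0=NH0 P1=NH2 P2=-

Answer: P0:NH0 P1:NH2 P2:-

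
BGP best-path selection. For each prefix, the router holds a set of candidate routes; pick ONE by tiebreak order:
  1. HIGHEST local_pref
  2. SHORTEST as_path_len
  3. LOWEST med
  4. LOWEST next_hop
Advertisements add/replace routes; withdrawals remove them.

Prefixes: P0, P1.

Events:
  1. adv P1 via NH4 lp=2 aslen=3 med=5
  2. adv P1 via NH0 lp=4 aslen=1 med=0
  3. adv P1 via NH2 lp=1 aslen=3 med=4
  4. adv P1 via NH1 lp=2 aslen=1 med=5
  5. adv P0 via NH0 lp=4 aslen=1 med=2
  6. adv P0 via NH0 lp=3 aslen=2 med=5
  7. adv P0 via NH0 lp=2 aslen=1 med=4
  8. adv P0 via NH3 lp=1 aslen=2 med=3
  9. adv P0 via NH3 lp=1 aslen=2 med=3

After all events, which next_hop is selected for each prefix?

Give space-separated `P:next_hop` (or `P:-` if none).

Answer: P0:NH0 P1:NH0

Derivation:
Op 1: best P0=- P1=NH4
Op 2: best P0=- P1=NH0
Op 3: best P0=- P1=NH0
Op 4: best P0=- P1=NH0
Op 5: best P0=NH0 P1=NH0
Op 6: best P0=NH0 P1=NH0
Op 7: best P0=NH0 P1=NH0
Op 8: best P0=NH0 P1=NH0
Op 9: best P0=NH0 P1=NH0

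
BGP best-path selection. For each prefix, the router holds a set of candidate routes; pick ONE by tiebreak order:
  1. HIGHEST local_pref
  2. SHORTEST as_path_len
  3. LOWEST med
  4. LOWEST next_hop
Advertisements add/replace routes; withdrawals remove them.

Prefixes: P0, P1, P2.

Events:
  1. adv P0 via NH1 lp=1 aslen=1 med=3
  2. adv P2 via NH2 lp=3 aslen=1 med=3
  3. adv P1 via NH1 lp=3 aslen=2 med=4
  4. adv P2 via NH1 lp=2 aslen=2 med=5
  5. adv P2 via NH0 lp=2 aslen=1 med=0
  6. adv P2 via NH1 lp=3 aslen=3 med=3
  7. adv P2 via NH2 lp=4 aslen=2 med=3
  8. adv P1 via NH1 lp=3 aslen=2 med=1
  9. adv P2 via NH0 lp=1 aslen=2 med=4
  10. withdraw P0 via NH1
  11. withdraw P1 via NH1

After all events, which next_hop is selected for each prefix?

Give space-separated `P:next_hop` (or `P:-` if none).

Answer: P0:- P1:- P2:NH2

Derivation:
Op 1: best P0=NH1 P1=- P2=-
Op 2: best P0=NH1 P1=- P2=NH2
Op 3: best P0=NH1 P1=NH1 P2=NH2
Op 4: best P0=NH1 P1=NH1 P2=NH2
Op 5: best P0=NH1 P1=NH1 P2=NH2
Op 6: best P0=NH1 P1=NH1 P2=NH2
Op 7: best P0=NH1 P1=NH1 P2=NH2
Op 8: best P0=NH1 P1=NH1 P2=NH2
Op 9: best P0=NH1 P1=NH1 P2=NH2
Op 10: best P0=- P1=NH1 P2=NH2
Op 11: best P0=- P1=- P2=NH2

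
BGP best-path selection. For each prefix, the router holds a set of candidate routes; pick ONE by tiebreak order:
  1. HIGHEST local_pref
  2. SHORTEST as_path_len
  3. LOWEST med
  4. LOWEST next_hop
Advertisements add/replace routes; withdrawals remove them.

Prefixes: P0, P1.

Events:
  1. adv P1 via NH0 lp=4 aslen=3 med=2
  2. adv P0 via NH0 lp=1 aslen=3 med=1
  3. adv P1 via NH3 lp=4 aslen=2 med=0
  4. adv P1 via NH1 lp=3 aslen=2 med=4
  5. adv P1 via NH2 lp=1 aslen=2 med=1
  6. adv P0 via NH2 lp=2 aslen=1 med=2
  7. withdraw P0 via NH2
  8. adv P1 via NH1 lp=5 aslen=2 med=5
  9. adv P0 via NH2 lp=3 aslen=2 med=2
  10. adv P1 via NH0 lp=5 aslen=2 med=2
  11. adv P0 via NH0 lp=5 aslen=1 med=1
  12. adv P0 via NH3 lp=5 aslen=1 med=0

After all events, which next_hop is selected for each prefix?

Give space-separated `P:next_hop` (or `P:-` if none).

Op 1: best P0=- P1=NH0
Op 2: best P0=NH0 P1=NH0
Op 3: best P0=NH0 P1=NH3
Op 4: best P0=NH0 P1=NH3
Op 5: best P0=NH0 P1=NH3
Op 6: best P0=NH2 P1=NH3
Op 7: best P0=NH0 P1=NH3
Op 8: best P0=NH0 P1=NH1
Op 9: best P0=NH2 P1=NH1
Op 10: best P0=NH2 P1=NH0
Op 11: best P0=NH0 P1=NH0
Op 12: best P0=NH3 P1=NH0

Answer: P0:NH3 P1:NH0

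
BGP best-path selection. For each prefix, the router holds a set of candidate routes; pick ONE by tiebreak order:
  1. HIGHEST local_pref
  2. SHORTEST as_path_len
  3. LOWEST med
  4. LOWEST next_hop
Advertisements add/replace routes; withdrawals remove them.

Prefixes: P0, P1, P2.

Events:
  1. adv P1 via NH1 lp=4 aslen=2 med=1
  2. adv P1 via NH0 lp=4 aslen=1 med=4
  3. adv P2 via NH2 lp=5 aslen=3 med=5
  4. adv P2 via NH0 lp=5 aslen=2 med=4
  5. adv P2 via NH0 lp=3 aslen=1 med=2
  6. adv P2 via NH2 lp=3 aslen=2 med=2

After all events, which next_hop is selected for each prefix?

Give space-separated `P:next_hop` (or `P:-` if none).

Answer: P0:- P1:NH0 P2:NH0

Derivation:
Op 1: best P0=- P1=NH1 P2=-
Op 2: best P0=- P1=NH0 P2=-
Op 3: best P0=- P1=NH0 P2=NH2
Op 4: best P0=- P1=NH0 P2=NH0
Op 5: best P0=- P1=NH0 P2=NH2
Op 6: best P0=- P1=NH0 P2=NH0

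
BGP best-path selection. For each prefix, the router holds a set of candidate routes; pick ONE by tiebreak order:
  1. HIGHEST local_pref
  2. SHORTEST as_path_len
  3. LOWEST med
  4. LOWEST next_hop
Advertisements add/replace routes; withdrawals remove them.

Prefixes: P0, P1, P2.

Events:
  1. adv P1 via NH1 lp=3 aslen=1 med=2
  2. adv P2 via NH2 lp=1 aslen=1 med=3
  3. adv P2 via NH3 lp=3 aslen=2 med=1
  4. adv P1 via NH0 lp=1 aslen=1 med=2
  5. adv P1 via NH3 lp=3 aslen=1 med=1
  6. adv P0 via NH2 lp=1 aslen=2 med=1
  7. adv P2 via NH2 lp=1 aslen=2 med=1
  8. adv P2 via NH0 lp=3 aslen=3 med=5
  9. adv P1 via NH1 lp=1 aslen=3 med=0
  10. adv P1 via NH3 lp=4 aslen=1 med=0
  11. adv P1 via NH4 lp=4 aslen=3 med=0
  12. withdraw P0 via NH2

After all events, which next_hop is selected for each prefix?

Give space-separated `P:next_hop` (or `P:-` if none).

Answer: P0:- P1:NH3 P2:NH3

Derivation:
Op 1: best P0=- P1=NH1 P2=-
Op 2: best P0=- P1=NH1 P2=NH2
Op 3: best P0=- P1=NH1 P2=NH3
Op 4: best P0=- P1=NH1 P2=NH3
Op 5: best P0=- P1=NH3 P2=NH3
Op 6: best P0=NH2 P1=NH3 P2=NH3
Op 7: best P0=NH2 P1=NH3 P2=NH3
Op 8: best P0=NH2 P1=NH3 P2=NH3
Op 9: best P0=NH2 P1=NH3 P2=NH3
Op 10: best P0=NH2 P1=NH3 P2=NH3
Op 11: best P0=NH2 P1=NH3 P2=NH3
Op 12: best P0=- P1=NH3 P2=NH3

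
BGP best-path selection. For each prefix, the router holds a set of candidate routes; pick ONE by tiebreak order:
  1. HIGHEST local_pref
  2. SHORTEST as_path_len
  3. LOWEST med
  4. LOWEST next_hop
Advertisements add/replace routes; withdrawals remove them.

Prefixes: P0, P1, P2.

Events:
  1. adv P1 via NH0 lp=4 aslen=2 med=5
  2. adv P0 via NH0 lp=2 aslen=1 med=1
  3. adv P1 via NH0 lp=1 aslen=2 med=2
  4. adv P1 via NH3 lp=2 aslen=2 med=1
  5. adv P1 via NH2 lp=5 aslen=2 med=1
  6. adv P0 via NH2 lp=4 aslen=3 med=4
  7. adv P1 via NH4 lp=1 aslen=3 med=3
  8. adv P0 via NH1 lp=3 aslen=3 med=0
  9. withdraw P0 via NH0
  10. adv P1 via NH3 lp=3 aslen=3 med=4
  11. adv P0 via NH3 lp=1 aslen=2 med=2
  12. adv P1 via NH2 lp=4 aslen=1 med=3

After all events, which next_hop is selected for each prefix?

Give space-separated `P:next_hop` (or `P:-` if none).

Answer: P0:NH2 P1:NH2 P2:-

Derivation:
Op 1: best P0=- P1=NH0 P2=-
Op 2: best P0=NH0 P1=NH0 P2=-
Op 3: best P0=NH0 P1=NH0 P2=-
Op 4: best P0=NH0 P1=NH3 P2=-
Op 5: best P0=NH0 P1=NH2 P2=-
Op 6: best P0=NH2 P1=NH2 P2=-
Op 7: best P0=NH2 P1=NH2 P2=-
Op 8: best P0=NH2 P1=NH2 P2=-
Op 9: best P0=NH2 P1=NH2 P2=-
Op 10: best P0=NH2 P1=NH2 P2=-
Op 11: best P0=NH2 P1=NH2 P2=-
Op 12: best P0=NH2 P1=NH2 P2=-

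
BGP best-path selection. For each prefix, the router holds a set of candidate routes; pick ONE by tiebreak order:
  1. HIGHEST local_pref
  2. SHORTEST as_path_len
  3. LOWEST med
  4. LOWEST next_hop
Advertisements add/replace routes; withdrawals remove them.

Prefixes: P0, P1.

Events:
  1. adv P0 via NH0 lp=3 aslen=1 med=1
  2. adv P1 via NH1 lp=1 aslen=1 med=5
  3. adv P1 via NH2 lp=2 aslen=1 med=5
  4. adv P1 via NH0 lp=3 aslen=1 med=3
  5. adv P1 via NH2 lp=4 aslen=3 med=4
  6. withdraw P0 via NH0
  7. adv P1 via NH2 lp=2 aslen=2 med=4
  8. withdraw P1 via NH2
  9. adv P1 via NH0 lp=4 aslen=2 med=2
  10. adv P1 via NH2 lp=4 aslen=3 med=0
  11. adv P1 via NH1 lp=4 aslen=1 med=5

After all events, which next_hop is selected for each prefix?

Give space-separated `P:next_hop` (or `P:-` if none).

Answer: P0:- P1:NH1

Derivation:
Op 1: best P0=NH0 P1=-
Op 2: best P0=NH0 P1=NH1
Op 3: best P0=NH0 P1=NH2
Op 4: best P0=NH0 P1=NH0
Op 5: best P0=NH0 P1=NH2
Op 6: best P0=- P1=NH2
Op 7: best P0=- P1=NH0
Op 8: best P0=- P1=NH0
Op 9: best P0=- P1=NH0
Op 10: best P0=- P1=NH0
Op 11: best P0=- P1=NH1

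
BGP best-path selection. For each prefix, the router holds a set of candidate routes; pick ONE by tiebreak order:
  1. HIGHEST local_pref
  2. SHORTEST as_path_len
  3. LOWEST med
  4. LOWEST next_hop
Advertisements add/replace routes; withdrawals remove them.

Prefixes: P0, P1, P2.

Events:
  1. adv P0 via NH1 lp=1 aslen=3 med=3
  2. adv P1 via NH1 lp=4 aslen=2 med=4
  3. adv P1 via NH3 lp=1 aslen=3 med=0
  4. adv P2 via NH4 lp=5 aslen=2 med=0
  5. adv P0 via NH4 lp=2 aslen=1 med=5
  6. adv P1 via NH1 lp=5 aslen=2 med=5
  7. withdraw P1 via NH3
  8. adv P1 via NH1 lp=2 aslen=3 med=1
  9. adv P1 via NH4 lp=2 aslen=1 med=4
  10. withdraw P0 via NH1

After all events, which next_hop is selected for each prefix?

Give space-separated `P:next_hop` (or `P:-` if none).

Op 1: best P0=NH1 P1=- P2=-
Op 2: best P0=NH1 P1=NH1 P2=-
Op 3: best P0=NH1 P1=NH1 P2=-
Op 4: best P0=NH1 P1=NH1 P2=NH4
Op 5: best P0=NH4 P1=NH1 P2=NH4
Op 6: best P0=NH4 P1=NH1 P2=NH4
Op 7: best P0=NH4 P1=NH1 P2=NH4
Op 8: best P0=NH4 P1=NH1 P2=NH4
Op 9: best P0=NH4 P1=NH4 P2=NH4
Op 10: best P0=NH4 P1=NH4 P2=NH4

Answer: P0:NH4 P1:NH4 P2:NH4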